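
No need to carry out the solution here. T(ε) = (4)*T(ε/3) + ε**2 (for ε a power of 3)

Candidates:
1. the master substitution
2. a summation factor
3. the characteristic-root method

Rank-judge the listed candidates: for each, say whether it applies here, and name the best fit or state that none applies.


Best approach: the master substitution — the argument ε/3 divides the index by 3; the standard ε = 3^m substitution converts it to a constant-shift recurrence.
- the master substitution: applies; the problem has the shape this method handles.
- a summation factor: the recursion divides its index rather than shifting it — there is no previous-term chain for a summation factor to telescope.
- the characteristic-root method: the recursion divides its index rather than shifting it — outside the constant-shift family the root method covers.


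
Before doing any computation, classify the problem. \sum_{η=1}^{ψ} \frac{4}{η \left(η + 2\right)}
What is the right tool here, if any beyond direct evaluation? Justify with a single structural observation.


Verdict: telescoping — \frac{4}{η \left(η + 2\right)} decomposes into shift-paired simple fractions; the series telescopes to finitely many boundary pieces.


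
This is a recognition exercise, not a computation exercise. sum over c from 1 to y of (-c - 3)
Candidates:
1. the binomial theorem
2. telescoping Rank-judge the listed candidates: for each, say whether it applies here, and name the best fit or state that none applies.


Diagnosis: no special technique — this is bookkeeping, not technique: standard formulas for sums of constant-multiple powers of c apply termwise.
- the binomial theorem: there is no sum-raised-to-a-power identity hiding in these terms.
- telescoping: neither a shifted-difference shape nor integer-spaced poles are present.


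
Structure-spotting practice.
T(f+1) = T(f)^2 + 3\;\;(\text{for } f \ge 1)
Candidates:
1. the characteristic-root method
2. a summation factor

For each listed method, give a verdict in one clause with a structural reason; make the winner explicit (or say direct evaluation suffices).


Technique: no special technique — once the recursion is nonlinear, characteristic roots, master substitutions, and summation factors are all off the table.
- the characteristic-root method: nonlinearity rules out exponential-mode superposition from the start.
- a summation factor: no summation factor applies — the rule is not linear in the sequence values.


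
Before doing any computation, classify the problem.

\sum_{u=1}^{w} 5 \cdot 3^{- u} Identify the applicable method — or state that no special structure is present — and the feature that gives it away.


Best approach: the geometric series formula — consecutive terms stand in a fixed index-free ratio — the geometric sum formula closes it.


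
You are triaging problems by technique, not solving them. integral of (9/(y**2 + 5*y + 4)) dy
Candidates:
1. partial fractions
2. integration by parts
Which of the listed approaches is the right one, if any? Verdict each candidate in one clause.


Diagnosis: partial fractions — break y**2 + 5*y + 4 into its roots and the integral splits into logarithm-sized bites.
- partial fractions — applies; the problem has the shape this method handles.
- integration by parts — the integrand does not split as a nonconstant polynomial times an exp, sine, cosine of a linear argument, or logarithm — no polynomial-kernel parts product to differentiate one side of.


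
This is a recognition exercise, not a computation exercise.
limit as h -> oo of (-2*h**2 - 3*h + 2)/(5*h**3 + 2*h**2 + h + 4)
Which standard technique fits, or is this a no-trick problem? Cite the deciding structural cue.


Verdict: dominant-term comparison — at large h only the top-degree terms survive; compare the leading terms and the limit falls out. Differentiating the expression as a single quotient would eventually settle it as well; matching dominant growth settles it immediately.


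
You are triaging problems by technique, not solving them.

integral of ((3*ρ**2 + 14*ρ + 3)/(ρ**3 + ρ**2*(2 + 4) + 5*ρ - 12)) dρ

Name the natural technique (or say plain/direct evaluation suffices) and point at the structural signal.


Method: partial fractions — the factorization of (ρ**3 + ρ**2*(2 + 4) + 5*ρ - 12) is the whole battle; after it, each term is a table integral.


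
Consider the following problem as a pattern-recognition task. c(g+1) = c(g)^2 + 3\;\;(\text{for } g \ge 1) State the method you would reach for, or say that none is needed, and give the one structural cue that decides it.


Best approach: no special technique — the sequence value feeds back through itself nonlinearly — linear superposition fails, and every superposition-based closed form fails with it.


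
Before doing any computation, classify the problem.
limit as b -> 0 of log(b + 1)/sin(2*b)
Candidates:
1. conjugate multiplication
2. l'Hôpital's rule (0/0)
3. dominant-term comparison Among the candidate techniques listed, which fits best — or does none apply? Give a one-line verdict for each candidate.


Method: l'Hôpital's rule (0/0) — both numerator and denominator vanish at 0: the genuine 0/0 indeterminate that l'Hôpital exists for. Known elementary limits would finish this too — the rule just bypasses the case analysis.
- conjugate multiplication — rationalization has no target — no divergent radical difference appears.
- l'Hôpital's rule (0/0) — applies; the problem has the shape this method handles.
- dominant-term comparison: no dominant power emerges to decide the limit by degree comparison.


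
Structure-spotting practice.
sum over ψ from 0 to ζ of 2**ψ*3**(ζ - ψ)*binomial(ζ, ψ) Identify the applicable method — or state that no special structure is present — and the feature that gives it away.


Method: the binomial theorem — terms weighting binomial(ζ, ψ) against matched powers of 2 and 3 reassemble into (2 + 3)^ζ by the binomial theorem.


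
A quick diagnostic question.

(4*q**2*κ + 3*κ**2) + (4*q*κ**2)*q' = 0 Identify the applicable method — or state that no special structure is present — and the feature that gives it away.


Technique: the exact-equation method — d/dq of 4*q**2*κ + 3*κ**2 equals d/dκ of 4*q*κ**2: the form is a total differential of one potential — integrate it exactly.


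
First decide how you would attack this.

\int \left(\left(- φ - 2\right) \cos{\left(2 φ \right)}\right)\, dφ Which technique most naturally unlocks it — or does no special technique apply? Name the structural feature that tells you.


Method: integration by parts — a polynomial factor - φ - 2 multiplies \cos{\left(2 φ \right)}; differentiating - φ - 2 lowers its degree while \cos{\left(2 φ \right)} integrates cleanly, so parts wins.


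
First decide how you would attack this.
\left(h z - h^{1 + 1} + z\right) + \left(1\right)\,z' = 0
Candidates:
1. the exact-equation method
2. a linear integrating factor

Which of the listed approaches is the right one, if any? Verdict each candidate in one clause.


Verdict: a linear integrating factor — linear in the unknown with genuine forcing: multiply through by the exponential of the integrated coefficient and the left side closes into one derivative.
- the exact-equation method: exactness fails on the nose — the mixed partials do not match.
- a linear integrating factor: applicable, and directly so.


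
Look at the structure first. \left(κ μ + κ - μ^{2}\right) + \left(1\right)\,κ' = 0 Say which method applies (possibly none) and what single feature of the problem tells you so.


Technique: a linear integrating factor — linear in the unknown with genuine forcing: multiply through by the exponential of the integrated coefficient and the left side closes into one derivative.


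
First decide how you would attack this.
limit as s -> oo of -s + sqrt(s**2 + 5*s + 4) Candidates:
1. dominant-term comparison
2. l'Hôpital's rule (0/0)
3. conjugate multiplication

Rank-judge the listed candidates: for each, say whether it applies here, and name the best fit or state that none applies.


Diagnosis: conjugate multiplication — sqrt(s**2 + 5*s + 4) and s both blow up, but their difference is tame once the conjugate rationalizes it.
- dominant-term comparison — this limit is not decided by comparing polynomial growth at infinity.
- l'Hôpital's rule (0/0) — the expression is a difference driving to ∞ − ∞, not a 0/0 quotient — there is no ratio for the rule to differentiate.
- conjugate multiplication: yes, a natural case for it.


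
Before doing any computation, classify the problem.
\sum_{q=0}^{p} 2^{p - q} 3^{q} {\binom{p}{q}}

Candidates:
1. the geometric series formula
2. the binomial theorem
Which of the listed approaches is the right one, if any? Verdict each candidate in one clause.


Diagnosis: the binomial theorem — binomial coefficients against complementary powers of 3 and 2: recognize the binomial expansion and resum.
- the geometric series formula: the ratio of consecutive terms depends on the index.
- the binomial theorem: applies; the problem has the shape this method handles.


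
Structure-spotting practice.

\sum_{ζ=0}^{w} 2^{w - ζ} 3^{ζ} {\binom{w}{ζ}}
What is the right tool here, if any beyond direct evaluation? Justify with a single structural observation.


Technique: the binomial theorem — {\binom{w}{ζ}} weighting matched powers of 3 and 2 is the expanded form of (3 + 2)^w — fold it back up.


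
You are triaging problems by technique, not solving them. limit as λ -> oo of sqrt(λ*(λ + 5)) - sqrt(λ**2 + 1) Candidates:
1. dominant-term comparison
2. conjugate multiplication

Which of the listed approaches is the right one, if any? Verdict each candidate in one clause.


Diagnosis: conjugate multiplication — both pieces blow up but their difference is finite; the conjugate trick rationalizes sqrt(λ*(λ + 5)) - sqrt(λ**2 + 1).
- dominant-term comparison — no dominant-degree comparison decides it.
- conjugate multiplication — applies; the problem has the shape this method handles.


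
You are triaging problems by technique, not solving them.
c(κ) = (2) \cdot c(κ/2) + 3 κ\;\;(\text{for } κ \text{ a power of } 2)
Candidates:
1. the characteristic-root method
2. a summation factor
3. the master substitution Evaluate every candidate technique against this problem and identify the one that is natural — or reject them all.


Diagnosis: the master substitution — the argument shrinks by the factor 2, so measure the index on a logarithmic scale and the recursion becomes a shift.
- the characteristic-root method: the recursion divides its index rather than shifting it — outside the constant-shift family the root method covers.
- a summation factor: a divided-index call is outside the fixed-shift first-order family a summation factor normalizes.
- the master substitution: yes, a natural case for it.


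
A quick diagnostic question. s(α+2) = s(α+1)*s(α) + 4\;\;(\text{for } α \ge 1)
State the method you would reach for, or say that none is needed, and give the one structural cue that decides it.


Diagnosis: no special technique — once the recursion is nonlinear, characteristic roots, master substitutions, and summation factors are all off the table.


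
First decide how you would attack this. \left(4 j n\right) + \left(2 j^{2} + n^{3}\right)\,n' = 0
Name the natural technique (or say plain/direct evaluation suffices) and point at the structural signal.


Diagnosis: the exact-equation method — take the mixed partials of 4 j n and 2 j^{2} + n^{3}: they are equal, which certifies an exact differential.


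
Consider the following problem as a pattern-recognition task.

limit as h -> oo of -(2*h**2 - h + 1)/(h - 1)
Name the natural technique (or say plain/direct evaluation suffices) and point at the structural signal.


Best approach: dominant-term comparison — at large h only the top-degree terms survive; compare the leading terms and the limit falls out. Differentiating the expression as a single quotient would eventually settle it as well; matching dominant growth settles it immediately.


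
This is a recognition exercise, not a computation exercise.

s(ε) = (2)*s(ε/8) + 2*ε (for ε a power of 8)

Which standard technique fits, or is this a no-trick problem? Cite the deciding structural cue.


Best approach: the master substitution — the call at ε/8 makes this multiplicative recursion; the master-style substitution converts it to additive.


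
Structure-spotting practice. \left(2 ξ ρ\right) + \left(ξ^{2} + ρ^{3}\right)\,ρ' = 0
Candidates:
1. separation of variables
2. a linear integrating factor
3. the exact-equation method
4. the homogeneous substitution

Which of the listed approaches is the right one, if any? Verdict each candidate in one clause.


Best approach: the exact-equation method — because the two cross partials coincide, the form is conservative as written — recover its potential in (ξ, ρ).
- separation of variables: the two dependences are entangled, not a clean product of one-variable pieces.
- a linear integrating factor: the unknown enters nonlinearly (through a power, a denominator, or a transcendental function), which the linear integrating-factor recipe cannot absorb as-is — any repair would come from a preliminary substitution, not the factor.
- the exact-equation method: a fit — the right tool for this form.
- the homogeneous substitution — the slope changes under joint rescaling, failing the degree-zero test.


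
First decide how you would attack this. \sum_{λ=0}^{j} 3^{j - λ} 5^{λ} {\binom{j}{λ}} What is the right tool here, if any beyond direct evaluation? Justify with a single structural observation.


Diagnosis: the binomial theorem — the summand is term λ of a binomial expansion in 5 and 3; the whole sum is a single power.


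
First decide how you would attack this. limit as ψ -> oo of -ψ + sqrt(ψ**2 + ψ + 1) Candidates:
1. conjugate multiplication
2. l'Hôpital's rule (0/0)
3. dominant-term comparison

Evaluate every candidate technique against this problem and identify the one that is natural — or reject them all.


Best approach: conjugate multiplication — the difference sqrt(ψ**2 + ψ + 1) - ψ is an ∞ − ∞ stalemate; its conjugate partner breaks the tie.
- conjugate multiplication: yes, a natural case for it.
- l'Hôpital's rule (0/0): no quotient structure at all: the clash is ∞ minus ∞, which rationalizing converts into a tractable ratio.
- dominant-term comparison: leading-power comparison does not apply to this form.


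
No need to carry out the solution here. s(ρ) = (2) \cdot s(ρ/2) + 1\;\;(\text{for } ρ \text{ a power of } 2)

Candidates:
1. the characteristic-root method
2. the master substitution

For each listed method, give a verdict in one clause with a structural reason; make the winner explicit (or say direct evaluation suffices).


Diagnosis: the master substitution — treat m = log base 2 of ρ as the new clock: one recursion step advances m by one while ρ scales by 2.
- the characteristic-root method — the recursion divides its index rather than shifting it — outside the constant-shift family the root method covers.
- the master substitution: a fit — the right tool for this form.


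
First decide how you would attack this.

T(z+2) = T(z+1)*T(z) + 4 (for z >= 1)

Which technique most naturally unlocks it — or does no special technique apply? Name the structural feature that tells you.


Technique: no special technique — nonlinear feedback in the recursion rules out every root- or factor-based technique.


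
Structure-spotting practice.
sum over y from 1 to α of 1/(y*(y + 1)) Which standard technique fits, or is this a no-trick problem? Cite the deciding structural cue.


Best approach: telescoping — one partial-fraction pass turns 1/(y*(y + 1)) into a shifted difference, and shifted differences telescope.


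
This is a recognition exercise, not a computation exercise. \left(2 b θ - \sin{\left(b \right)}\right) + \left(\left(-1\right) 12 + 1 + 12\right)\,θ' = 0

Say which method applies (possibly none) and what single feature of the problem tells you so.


Method: a linear integrating factor — θ enters only linearly with coefficient 2 b; multiply by exp of the integral of 2 b and the left side becomes one derivative.


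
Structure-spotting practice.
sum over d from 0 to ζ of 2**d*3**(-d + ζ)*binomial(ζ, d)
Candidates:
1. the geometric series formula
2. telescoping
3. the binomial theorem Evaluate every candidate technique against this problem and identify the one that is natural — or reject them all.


Diagnosis: the binomial theorem — the binomial coefficients weight matched powers of 2 and 3, which is exactly the expansion of a binomial power.
- the geometric series formula — dividing successive terms gives an index-dependent quantity, not a constant.
- telescoping — in the displayed form, no term reappears at a neighboring index to cancel against.
- the binomial theorem: a fit — the right tool for this form.


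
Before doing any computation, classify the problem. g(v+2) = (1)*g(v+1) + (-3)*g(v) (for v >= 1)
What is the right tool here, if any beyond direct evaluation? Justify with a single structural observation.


Diagnosis: the characteristic-root method — no index-dependence in the weights and nothing inhomogeneous: classic characteristic-equation setup.


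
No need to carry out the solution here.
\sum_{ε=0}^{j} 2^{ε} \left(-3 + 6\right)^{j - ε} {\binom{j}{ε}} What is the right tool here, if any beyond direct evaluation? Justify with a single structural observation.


Technique: the binomial theorem — binomial coefficients against complementary powers of 2 and (-3 + 6): recognize the binomial expansion and resum.


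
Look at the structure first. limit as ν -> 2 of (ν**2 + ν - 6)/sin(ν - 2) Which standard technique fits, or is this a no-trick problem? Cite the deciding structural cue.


Diagnosis: l'Hôpital's rule (0/0) — both numerator and denominator vanish at 2: the genuine 0/0 indeterminate that l'Hôpital exists for. Known elementary limits would finish this too — the rule just bypasses the case analysis.


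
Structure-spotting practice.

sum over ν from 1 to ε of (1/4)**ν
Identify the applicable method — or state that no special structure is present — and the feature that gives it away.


Method: the geometric series formula — each term is 1/4 times the previous one, so the geometric-series formula applies directly.


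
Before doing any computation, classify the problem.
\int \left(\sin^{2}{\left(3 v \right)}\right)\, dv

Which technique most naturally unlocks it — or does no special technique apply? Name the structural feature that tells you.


Best approach: a trigonometric identity — reduce \sin^{2}{\left(3 v \right)} with the power-reduction formula and the integral becomes first-degree trigonometry.


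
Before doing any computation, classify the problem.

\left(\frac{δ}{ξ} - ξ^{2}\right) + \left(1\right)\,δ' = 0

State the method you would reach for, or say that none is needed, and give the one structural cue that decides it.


Diagnosis: a linear integrating factor — linear in the unknown with genuine forcing: multiply through by the exponential of the integrated coefficient and the left side closes into one derivative.


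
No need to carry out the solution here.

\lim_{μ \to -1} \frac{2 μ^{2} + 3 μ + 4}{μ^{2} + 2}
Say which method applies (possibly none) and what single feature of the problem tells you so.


Method: no special technique — the expression is continuous at -1 — substitute and evaluate; no indeterminate form appears.


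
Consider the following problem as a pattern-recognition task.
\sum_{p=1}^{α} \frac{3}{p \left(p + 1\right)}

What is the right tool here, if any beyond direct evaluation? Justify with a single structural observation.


Diagnosis: telescoping — the denominator's roots in \frac{3}{p \left(p + 1\right)} sit an integer apart: decomposition produces a self-cancelling chain.


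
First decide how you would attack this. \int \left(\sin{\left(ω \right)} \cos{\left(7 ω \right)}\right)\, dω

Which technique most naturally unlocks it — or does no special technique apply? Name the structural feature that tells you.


Technique: a trigonometric identity — \sin{\left(ω \right)} \cos{\left(7 ω \right)} mixes two frequencies; the product-to-sum identity splits it into single-frequency sinusoids.


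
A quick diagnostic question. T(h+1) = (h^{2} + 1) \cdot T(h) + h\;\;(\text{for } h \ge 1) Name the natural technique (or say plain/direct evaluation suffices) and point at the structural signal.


Best approach: a summation factor — first-order linear but the coefficient h^{2} + 1 moves with the index — divide by the cumulative product and telescope.


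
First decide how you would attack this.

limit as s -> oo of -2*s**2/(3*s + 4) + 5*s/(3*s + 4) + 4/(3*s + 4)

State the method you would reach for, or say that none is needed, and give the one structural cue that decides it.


Technique: dominant-term comparison — at large s only the top-degree terms survive; compare the leading terms and the limit falls out. As a single quotient, the ∞/∞ shape would yield to repeated differentiation as well — the growth comparison gets there in one look.


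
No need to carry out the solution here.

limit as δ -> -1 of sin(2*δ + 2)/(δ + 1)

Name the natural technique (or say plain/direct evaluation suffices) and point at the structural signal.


Best approach: l'Hôpital's rule (0/0) — plug in -1: top and bottom both hit zero, so differentiate each and retry. One could equally expand both pieces locally and compare leading terms; the rule does that in one stroke.


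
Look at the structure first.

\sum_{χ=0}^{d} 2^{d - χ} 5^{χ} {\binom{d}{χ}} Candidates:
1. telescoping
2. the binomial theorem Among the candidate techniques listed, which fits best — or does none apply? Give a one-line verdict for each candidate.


Best approach: the binomial theorem — {\binom{d}{χ}} weighting matched powers of 5 and 2 is the expanded form of (5 + 2)^d — fold it back up.
- telescoping — writing out consecutive terms as given produces no pairwise cancellation.
- the binomial theorem — a fit — the right tool for this form.


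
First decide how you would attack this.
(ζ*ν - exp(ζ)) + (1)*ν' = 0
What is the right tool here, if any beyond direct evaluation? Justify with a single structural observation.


Verdict: a linear integrating factor — ν appears only to the first power with coefficient ζ — the classic integrating-factor setup.


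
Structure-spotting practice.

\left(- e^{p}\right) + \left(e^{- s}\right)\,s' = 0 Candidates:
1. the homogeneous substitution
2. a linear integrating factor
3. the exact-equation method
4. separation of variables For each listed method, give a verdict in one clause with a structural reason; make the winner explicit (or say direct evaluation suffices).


Diagnosis: separation of variables — solved for the derivative, the right side splits multiplicatively into a function of each variable alone — divide and integrate each side.
- the homogeneous substitution — solved for the derivative, the right side changes under joint scaling of the two variables.
- a linear integrating factor: the unknown enters nonlinearly (through a power, a denominator, or a transcendental function), which the linear integrating-factor recipe cannot absorb as-is — any repair would come from a preliminary substitution, not the factor.
- the exact-equation method — the cross-partial test holds only vacuously — each coefficient lives in its own variable, so the exactness machinery reads no structure the split form does not already show.
- separation of variables: applicable, and directly so.


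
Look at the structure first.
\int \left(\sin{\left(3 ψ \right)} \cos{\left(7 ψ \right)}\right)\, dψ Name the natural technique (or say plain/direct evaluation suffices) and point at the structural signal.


Method: a trigonometric identity — split \sin{\left(3 ψ \right)} \cos{\left(7 ψ \right)} with the angle-addition identities: the resulting sum integrates term by term.


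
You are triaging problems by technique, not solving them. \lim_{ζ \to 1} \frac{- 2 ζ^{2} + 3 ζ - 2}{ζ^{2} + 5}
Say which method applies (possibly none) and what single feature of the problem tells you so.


Diagnosis: no special technique — the function is continuous at 1; evaluation is itself the limit, no machinery required.


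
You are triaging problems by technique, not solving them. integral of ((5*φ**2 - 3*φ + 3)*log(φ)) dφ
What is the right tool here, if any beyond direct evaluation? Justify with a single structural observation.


Verdict: integration by parts — logs resist antidifferentiation but differentiate beautifully; pair log(φ) with the polynomial 5*φ**2 - 3*φ + 3 via parts.


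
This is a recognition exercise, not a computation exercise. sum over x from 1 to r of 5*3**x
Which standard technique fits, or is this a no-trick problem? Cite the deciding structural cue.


Best approach: the geometric series formula — term-over-term division gives 3 every time — index-free ratio, geometric sum formula applies.


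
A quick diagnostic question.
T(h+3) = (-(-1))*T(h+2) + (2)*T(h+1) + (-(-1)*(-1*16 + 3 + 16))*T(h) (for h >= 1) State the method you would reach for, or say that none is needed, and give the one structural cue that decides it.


Best approach: the characteristic-root method — this is the constant-coefficient homogeneous case — the whole solution in h reduces to a polynomial's roots.


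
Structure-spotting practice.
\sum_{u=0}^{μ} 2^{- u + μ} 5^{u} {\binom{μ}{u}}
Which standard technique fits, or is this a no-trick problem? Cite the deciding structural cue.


Technique: the binomial theorem — the summand is term u of a binomial expansion in 5 and 2; the whole sum is a single power.


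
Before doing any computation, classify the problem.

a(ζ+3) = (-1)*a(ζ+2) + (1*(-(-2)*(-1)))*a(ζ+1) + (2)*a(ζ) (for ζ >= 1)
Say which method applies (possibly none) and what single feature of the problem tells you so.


Best approach: the characteristic-root method — fixed numeric weights on consecutive terms and no forcing term added: the root method in its home territory.


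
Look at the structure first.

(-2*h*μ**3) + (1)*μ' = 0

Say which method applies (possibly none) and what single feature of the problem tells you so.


Verdict: separation of variables — solved for the derivative, the right side splits multiplicatively into a function of each variable alone — divide and integrate each side.


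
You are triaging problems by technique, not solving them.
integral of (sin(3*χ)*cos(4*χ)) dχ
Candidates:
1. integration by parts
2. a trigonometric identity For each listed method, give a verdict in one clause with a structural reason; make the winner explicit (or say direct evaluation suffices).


Method: a trigonometric identity — the product sin(3*χ)*cos(4*χ) converts to a sum of single-frequency sinusoids via the product-to-sum identity.
- integration by parts — not the natural route: no polynomial-kernel product appears — a recursive parts reduction of the trigonometric product exists, but the identity rewrite is direct.
- a trigonometric identity — applicable, and directly so.


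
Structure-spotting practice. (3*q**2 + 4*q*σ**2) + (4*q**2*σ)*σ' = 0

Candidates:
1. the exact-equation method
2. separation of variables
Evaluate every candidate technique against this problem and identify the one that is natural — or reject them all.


Method: the exact-equation method — take the mixed partials of 3*q**2 + 4*q*σ**2 and 4*q**2*σ: they are equal, which certifies an exact differential.
- the exact-equation method: yes — fits the structure here.
- separation of variables — the two dependences are entangled, not a clean product of one-variable pieces.


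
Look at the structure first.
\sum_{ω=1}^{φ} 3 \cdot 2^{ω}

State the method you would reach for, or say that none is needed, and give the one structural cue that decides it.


Method: the geometric series formula — each summand is the previous one scaled by 2; that constant multiplier is itself the geometric structure.


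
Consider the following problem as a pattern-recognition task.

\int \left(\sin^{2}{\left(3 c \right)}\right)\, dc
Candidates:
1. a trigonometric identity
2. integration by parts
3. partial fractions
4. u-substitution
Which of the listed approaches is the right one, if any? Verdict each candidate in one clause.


Diagnosis: a trigonometric identity — apply power reduction to \sin^{2}{\left(3 c \right)}; each application halves the trigonometric degree.
- a trigonometric identity — yes, a natural case for it.
- integration by parts — not the natural route: no polynomial-kernel product appears — a recursive parts reduction of the trigonometric product exists, but the identity rewrite is direct.
- partial fractions — the expression is not a ratio of polynomials that decomposes further.
- u-substitution — no subexpression of the integrand pairs with its own derivative as a factor — individual terms may offer their own substitutions, but any change of variable covering the whole integral would have to be constructed from outside the expression.


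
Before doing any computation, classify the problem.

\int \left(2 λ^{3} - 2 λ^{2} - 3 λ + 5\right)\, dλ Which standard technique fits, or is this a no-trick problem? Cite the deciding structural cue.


Method: no special technique — nothing composite, nothing rational, nothing trigonometric — each constant-multiple power of λ integrates by the power rule alone.


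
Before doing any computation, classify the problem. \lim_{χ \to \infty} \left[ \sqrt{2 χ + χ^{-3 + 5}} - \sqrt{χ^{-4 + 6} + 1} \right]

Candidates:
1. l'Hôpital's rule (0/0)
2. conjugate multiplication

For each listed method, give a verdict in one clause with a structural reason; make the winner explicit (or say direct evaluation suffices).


Technique: conjugate multiplication — divergence minus divergence hides a finite answer — expose it by pairing \sqrt{2 χ + χ^{-3 + 5}} - \sqrt{χ^{-4 + 6} + 1} with its conjugate.
- l'Hôpital's rule (0/0) — no quotient structure at all: the clash is ∞ minus ∞, which rationalizing converts into a tractable ratio.
- conjugate multiplication: applies; the problem has the shape this method handles.


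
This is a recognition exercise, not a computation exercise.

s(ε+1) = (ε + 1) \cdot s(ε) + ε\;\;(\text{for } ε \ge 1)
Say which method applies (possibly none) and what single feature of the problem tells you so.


Best approach: a summation factor — rescale the sequence by the product of the weights ε + 1 so far — the recurrence collapses to a plain running sum.


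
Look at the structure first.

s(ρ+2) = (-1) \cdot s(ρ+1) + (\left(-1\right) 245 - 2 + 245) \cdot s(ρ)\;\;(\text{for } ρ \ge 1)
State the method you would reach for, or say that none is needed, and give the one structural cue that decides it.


Diagnosis: the characteristic-root method — the recurrence treats every index alike (constant coefficients, no forcing) — precisely the regime where r^ρ trials close it.


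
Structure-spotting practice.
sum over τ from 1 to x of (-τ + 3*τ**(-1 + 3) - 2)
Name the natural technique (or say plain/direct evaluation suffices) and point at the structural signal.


Diagnosis: no special technique — Faulhaber territory: sum each constant-multiple power of τ with its closed-form formula, no trick required.


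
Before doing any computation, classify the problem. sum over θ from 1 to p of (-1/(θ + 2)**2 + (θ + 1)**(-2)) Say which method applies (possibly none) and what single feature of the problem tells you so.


Technique: telescoping — difference-of-shifts structure (each term adds (θ + 1)**(-2), then subtracts its one-index-advanced value, which the following term adds back) leaves only the first and last pieces standing.


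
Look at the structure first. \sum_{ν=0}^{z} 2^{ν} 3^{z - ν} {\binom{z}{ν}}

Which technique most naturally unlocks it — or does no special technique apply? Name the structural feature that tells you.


Technique: the binomial theorem — terms weighting {\binom{z}{ν}} against matched powers of 2 and 3 reassemble into (2 + 3)^z by the binomial theorem.


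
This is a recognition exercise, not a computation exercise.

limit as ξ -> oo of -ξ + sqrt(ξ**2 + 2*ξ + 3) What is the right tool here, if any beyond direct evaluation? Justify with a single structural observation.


Technique: conjugate multiplication — neither sqrt(ξ**2 + 2*ξ + 3) nor ξ converges alone, so rewrite their difference as a conjugate-rationalized quotient first.


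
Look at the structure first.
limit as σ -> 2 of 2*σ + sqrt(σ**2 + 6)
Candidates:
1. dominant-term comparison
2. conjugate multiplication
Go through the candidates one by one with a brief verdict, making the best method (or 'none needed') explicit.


Verdict: no special technique — nothing blocks direct substitution at 2: plug in and finish.
- dominant-term comparison — leading-power comparison does not apply to this form.
- conjugate multiplication: multiplying by a conjugate would not remove any indeterminacy here.


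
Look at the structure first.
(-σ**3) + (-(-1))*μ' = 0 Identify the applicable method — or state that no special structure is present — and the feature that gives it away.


Technique: no special technique — solved for the derivative, no μ appears — this is antidifferentiation in σ wearing ODE clothing.


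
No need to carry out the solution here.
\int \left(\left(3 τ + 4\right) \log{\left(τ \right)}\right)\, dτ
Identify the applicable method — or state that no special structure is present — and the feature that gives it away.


Technique: integration by parts — a polynomial next to \log{\left(τ \right)}: integrate the polynomial, differentiate the log, and the integral simplifies in one pass.


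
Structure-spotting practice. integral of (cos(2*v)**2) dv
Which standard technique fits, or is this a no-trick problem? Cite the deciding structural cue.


Verdict: a trigonometric identity — the exponent on cos(2*v)**2 is even — the power-reduction identity is the standard preprocessing step.


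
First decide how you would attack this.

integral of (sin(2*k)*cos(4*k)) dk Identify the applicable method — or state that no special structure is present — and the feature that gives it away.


Method: a trigonometric identity — cross-frequency products like sin(2*k)*cos(4*k) are the textbook product-to-sum case — the identity converts them to directly integrable sinusoids.


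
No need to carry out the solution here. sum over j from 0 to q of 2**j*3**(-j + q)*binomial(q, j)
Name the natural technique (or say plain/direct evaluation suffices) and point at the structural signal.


Method: the binomial theorem — binomial coefficients against complementary powers of 2 and 3: recognize the binomial expansion and resum.


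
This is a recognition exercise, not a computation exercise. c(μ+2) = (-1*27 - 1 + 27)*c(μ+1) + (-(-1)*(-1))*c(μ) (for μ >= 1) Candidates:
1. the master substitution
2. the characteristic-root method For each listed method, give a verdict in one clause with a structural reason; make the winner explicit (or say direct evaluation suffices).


Method: the characteristic-root method — shift-invariance with fixed coefficients calls for exponential trials; the characteristic polynomial finds every r^μ.
- the master substitution — there is no divide-the-index recursive argument.
- the characteristic-root method — applicable, and directly so.


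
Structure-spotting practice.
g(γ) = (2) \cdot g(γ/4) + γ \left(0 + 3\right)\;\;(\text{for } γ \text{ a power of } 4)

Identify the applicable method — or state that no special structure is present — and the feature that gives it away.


Verdict: the master substitution — the argument shrinks by the factor 4, so measure the index on a logarithmic scale and the recursion becomes a shift.


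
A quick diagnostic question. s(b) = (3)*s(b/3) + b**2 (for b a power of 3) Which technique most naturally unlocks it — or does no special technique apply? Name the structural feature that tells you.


Best approach: the master substitution — the argument contracts 3-fold per step: reindex b exponentially and solve the linear recurrence in the new index.


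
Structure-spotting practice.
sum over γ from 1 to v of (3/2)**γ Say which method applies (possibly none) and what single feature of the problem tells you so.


Method: the geometric series formula — the ratio of consecutive terms is the constant 3/2, independent of the index — a geometric sum.


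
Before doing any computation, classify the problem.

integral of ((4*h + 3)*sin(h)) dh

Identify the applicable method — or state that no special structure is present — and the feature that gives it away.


Best approach: integration by parts — the integrand splits as 4*h + 3 times sin(h) — repeatedly differentiating the polynomial part kills it, which is the parts ladder.


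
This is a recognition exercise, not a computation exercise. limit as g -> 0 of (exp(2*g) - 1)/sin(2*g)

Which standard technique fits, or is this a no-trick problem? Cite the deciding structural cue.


Best approach: l'Hôpital's rule (0/0) — substituting 0 gives 0 over 0; differentiate top and bottom once and re-evaluate. A first-order expansion at the point is an equally standard path; the rule packages it.


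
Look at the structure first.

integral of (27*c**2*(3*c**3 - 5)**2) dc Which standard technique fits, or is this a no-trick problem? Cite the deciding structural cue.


Verdict: u-substitution — everything non-trivial happens through the inner expression 3*c**3 - 5, and its derivative accounts for the remaining factor up to a constant, so set u = 3*c**3 - 5. Expanding everything out would also get there; the substitution is the systematic route.


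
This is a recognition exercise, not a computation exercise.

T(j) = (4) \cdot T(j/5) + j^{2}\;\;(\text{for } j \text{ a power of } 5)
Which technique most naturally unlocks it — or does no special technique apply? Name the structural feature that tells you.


Verdict: the master substitution — the argument contracts 5-fold per step: reindex j exponentially and solve the linear recurrence in the new index.


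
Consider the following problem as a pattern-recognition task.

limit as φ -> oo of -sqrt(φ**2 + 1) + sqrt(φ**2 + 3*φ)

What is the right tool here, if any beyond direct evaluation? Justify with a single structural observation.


Diagnosis: conjugate multiplication — sqrt(φ**2 + 3*φ) and sqrt(φ**2 + 1) both blow up, but their difference is tame once the conjugate rationalizes it.


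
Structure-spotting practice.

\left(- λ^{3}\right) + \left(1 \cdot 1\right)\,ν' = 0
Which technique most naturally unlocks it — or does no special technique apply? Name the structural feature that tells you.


Technique: no special technique — the slope is a pure function of λ; integrate both sides and be done.


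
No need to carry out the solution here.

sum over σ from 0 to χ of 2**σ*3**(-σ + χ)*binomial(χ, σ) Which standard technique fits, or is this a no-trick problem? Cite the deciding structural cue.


Best approach: the binomial theorem — the binomial coefficients weight matched powers of 2 and 3, which is exactly the expansion of a binomial power.
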